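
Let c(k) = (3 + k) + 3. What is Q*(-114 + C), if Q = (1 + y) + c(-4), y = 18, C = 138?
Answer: 504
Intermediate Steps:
c(k) = 6 + k
Q = 21 (Q = (1 + 18) + (6 - 4) = 19 + 2 = 21)
Q*(-114 + C) = 21*(-114 + 138) = 21*24 = 504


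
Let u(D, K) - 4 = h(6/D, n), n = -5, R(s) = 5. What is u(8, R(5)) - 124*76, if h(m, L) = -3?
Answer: -9423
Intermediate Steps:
u(D, K) = 1 (u(D, K) = 4 - 3 = 1)
u(8, R(5)) - 124*76 = 1 - 124*76 = 1 - 9424 = -9423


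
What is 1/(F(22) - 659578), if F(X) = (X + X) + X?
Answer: -1/659512 ≈ -1.5163e-6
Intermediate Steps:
F(X) = 3*X (F(X) = 2*X + X = 3*X)
1/(F(22) - 659578) = 1/(3*22 - 659578) = 1/(66 - 659578) = 1/(-659512) = -1/659512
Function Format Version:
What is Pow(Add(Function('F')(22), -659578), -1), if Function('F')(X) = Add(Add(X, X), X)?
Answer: Rational(-1, 659512) ≈ -1.5163e-6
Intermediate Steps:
Function('F')(X) = Mul(3, X) (Function('F')(X) = Add(Mul(2, X), X) = Mul(3, X))
Pow(Add(Function('F')(22), -659578), -1) = Pow(Add(Mul(3, 22), -659578), -1) = Pow(Add(66, -659578), -1) = Pow(-659512, -1) = Rational(-1, 659512)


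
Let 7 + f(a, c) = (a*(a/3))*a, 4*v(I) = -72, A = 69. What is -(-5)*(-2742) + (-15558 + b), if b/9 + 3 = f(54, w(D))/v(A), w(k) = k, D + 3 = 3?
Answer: -111071/2 ≈ -55536.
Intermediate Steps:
D = 0 (D = -3 + 3 = 0)
v(I) = -18 (v(I) = (¼)*(-72) = -18)
f(a, c) = -7 + a³/3 (f(a, c) = -7 + (a*(a/3))*a = -7 + (a²/3)*a = -7 + a³/3)
b = -52535/2 (b = -27 + 9*((-7 + (⅓)*54³)/(-18)) = -27 + 9*((-7 + (⅓)*157464)*(-1/18)) = -27 + 9*((-7 + 52488)*(-1/18)) = -27 + 9*(52481*(-1/18)) = -27 + 9*(-52481/18) = -27 - 52481/2 = -52535/2 ≈ -26268.)
-(-5)*(-2742) + (-15558 + b) = -(-5)*(-2742) + (-15558 - 52535/2) = -1*13710 - 83651/2 = -13710 - 83651/2 = -111071/2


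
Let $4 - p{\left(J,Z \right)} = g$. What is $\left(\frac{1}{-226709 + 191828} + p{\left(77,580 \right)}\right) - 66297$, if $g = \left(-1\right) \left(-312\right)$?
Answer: $- \frac{2323249006}{34881} \approx -66605.0$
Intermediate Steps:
$g = 312$
$p{\left(J,Z \right)} = -308$ ($p{\left(J,Z \right)} = 4 - 312 = -308$)
$\left(\frac{1}{-226709 + 191828} + p{\left(77,580 \right)}\right) - 66297 = \left(\frac{1}{-226709 + 191828} - 308\right) - 66297 = \left(\frac{1}{-34881} - 308\right) - 66297 = \left(- \frac{1}{34881} - 308\right) - 66297 = - \frac{10743349}{34881} - 66297 = - \frac{2323249006}{34881}$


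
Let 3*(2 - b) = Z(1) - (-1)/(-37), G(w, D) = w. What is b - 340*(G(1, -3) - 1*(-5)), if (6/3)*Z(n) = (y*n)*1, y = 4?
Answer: -226291/111 ≈ -2038.7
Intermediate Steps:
Z(n) = 2*n (Z(n) = ((4*n)*1)/2 = (4*n)/2 = 2*n)
b = 149/111 (b = 2 - (2*1 - (-1)/(-37))/3 = 2 - (2 - (-1)*(-1)/37)/3 = 2 - (2 - 1*1/37)/3 = 2 - (2 - 1/37)/3 = 2 - ⅓*73/37 = 2 - 73/111 = 149/111 ≈ 1.3423)
b - 340*(G(1, -3) - 1*(-5)) = 149/111 - 340*(1 - 1*(-5)) = 149/111 - 340*(1 + 5) = 149/111 - 340*6 = 149/111 - 2040 = -226291/111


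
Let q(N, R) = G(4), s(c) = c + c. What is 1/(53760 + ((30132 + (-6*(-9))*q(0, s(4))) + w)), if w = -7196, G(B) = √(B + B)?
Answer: 9587/735281636 - 27*√2/1470563272 ≈ 1.3013e-5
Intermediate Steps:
G(B) = √2*√B (G(B) = √(2*B) = √2*√B)
s(c) = 2*c
q(N, R) = 2*√2 (q(N, R) = √2*√4 = √2*2 = 2*√2)
1/(53760 + ((30132 + (-6*(-9))*q(0, s(4))) + w)) = 1/(53760 + ((30132 + (-6*(-9))*(2*√2)) - 7196)) = 1/(53760 + ((30132 + 54*(2*√2)) - 7196)) = 1/(53760 + ((30132 + 108*√2) - 7196)) = 1/(53760 + (22936 + 108*√2)) = 1/(76696 + 108*√2)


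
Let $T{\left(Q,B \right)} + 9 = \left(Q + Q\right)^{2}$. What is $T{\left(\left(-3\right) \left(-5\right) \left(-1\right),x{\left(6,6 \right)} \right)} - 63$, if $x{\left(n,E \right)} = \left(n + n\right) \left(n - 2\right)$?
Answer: $828$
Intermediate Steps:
$x{\left(n,E \right)} = 2 n \left(-2 + n\right)$
$T{\left(Q,B \right)} = -9 + 4 Q^{2}$ ($T{\left(Q,B \right)} = -9 + \left(Q + Q\right)^{2} = -9 + \left(2 Q\right)^{2} = -9 + 4 Q^{2}$)
$T{\left(\left(-3\right) \left(-5\right) \left(-1\right),x{\left(6,6 \right)} \right)} - 63 = \left(-9 + 4 \left(\left(-3\right) \left(-5\right) \left(-1\right)\right)^{2}\right) - 63 = \left(-9 + 4 \left(15 \left(-1\right)\right)^{2}\right) - 63 = \left(-9 + 4 \left(-15\right)^{2}\right) - 63 = \left(-9 + 4 \cdot 225\right) - 63 = \left(-9 + 900\right) - 63 = 891 - 63 = 828$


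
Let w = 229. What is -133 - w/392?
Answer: -52365/392 ≈ -133.58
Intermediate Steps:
-133 - w/392 = -133 - 229/392 = -52365/392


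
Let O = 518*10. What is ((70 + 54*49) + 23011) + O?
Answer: 30907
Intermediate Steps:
O = 5180
((70 + 54*49) + 23011) + O = ((70 + 54*49) + 23011) + 5180 = ((70 + 2646) + 23011) + 5180 = (2716 + 23011) + 5180 = 25727 + 5180 = 30907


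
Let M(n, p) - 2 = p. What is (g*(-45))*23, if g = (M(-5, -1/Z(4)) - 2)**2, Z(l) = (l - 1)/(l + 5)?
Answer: -9315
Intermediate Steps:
Z(l) = (-1 + l)/(5 + l)
M(n, p) = 2 + p
g = 9 (g = ((2 - 1/((-1 + 4)/(5 + 4))) - 2)**2 = ((2 - 1/(3/9)) - 2)**2 = ((2 - 1/((1/9)*3)) - 2)**2 = ((2 - 1/1/3) - 2)**2 = ((2 - 1*3) - 2)**2 = ((2 - 3) - 2)**2 = (-1 - 2)**2 = (-3)**2 = 9)
(g*(-45))*23 = (9*(-45))*23 = -405*23 = -9315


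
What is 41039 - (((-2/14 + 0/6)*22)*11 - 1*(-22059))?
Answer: 133102/7 ≈ 19015.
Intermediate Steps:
41039 - (((-2/14 + 0/6)*22)*11 - 1*(-22059)) = 41039 - (((-2*1/14 + 0*(⅙))*22)*11 + 22059) = 41039 - (((-⅐ + 0)*22)*11 + 22059) = 41039 - (-⅐*22*11 + 22059) = 41039 - (-22/7*11 + 22059) = 41039 - (-242/7 + 22059) = 41039 - 1*154171/7 = 41039 - 154171/7 = 133102/7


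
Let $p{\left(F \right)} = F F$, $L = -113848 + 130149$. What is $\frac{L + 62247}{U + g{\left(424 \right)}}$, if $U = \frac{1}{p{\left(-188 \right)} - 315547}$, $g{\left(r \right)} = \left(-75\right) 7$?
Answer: $- \frac{5502346311}{36776644} \approx -149.62$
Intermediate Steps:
$L = 16301$
$p{\left(F \right)} = F^{2}$
$g{\left(r \right)} = -525$
$U = - \frac{1}{280203}$ ($U = \frac{1}{\left(-188\right)^{2} - 315547} = \frac{1}{35344 - 315547} = \frac{1}{-280203} = - \frac{1}{280203} \approx -3.5688 \cdot 10^{-6}$)
$\frac{L + 62247}{U + g{\left(424 \right)}} = \frac{16301 + 62247}{- \frac{1}{280203} - 525} = \frac{78548}{- \frac{147106576}{280203}} = 78548 \left(- \frac{280203}{147106576}\right) = - \frac{5502346311}{36776644}$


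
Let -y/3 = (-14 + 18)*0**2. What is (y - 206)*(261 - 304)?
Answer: 8858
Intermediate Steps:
y = 0 (y = -3*(-14 + 18)*0**2 = -12*0 = -3*0 = 0)
(y - 206)*(261 - 304) = (0 - 206)*(261 - 304) = -206*(-43) = 8858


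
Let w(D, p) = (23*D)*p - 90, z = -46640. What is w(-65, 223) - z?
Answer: -286835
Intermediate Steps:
w(D, p) = -90 + 23*D*p (w(D, p) = 23*D*p - 90 = -90 + 23*D*p)
w(-65, 223) - z = (-90 + 23*(-65)*223) - 1*(-46640) = (-90 - 333385) + 46640 = -333475 + 46640 = -286835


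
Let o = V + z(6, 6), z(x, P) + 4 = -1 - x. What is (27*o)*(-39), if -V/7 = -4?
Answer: -17901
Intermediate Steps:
V = 28 (V = -7*(-4) = 28)
z(x, P) = -5 - x (z(x, P) = -4 + (-1 - x) = -5 - x)
o = 17 (o = 28 + (-5 - 1*6) = 28 + (-5 - 6) = 28 - 11 = 17)
(27*o)*(-39) = (27*17)*(-39) = 459*(-39) = -17901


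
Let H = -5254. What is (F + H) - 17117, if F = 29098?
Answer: 6727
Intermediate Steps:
(F + H) - 17117 = (29098 - 5254) - 17117 = 23844 - 17117 = 6727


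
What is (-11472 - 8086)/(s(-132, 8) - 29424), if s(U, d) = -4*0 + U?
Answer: 9779/14778 ≈ 0.66173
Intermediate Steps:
s(U, d) = U (s(U, d) = 0 + U = U)
(-11472 - 8086)/(s(-132, 8) - 29424) = (-11472 - 8086)/(-132 - 29424) = -19558/(-29556) = -19558*(-1/29556) = 9779/14778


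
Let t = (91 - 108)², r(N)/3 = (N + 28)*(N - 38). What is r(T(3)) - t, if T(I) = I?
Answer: -3544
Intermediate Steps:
r(N) = 3*(-38 + N)*(28 + N) (r(N) = 3*((N + 28)*(N - 38)) = 3*((28 + N)*(-38 + N)) = 3*((-38 + N)*(28 + N)) = 3*(-38 + N)*(28 + N))
t = 289 (t = (-17)² = 289)
r(T(3)) - t = (-3192 - 30*3 + 3*3²) - 1*289 = (-3192 - 90 + 3*9) - 289 = (-3192 - 90 + 27) - 289 = -3255 - 289 = -3544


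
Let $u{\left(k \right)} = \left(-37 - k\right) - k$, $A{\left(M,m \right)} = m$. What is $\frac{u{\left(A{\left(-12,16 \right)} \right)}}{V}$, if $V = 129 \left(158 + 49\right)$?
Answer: $- \frac{1}{387} \approx -0.002584$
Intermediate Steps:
$u{\left(k \right)} = -37 - 2 k$
$V = 26703$ ($V = 129 \cdot 207 = 26703$)
$\frac{u{\left(A{\left(-12,16 \right)} \right)}}{V} = \frac{-37 - 32}{26703} = \left(-37 - 32\right) \frac{1}{26703} = \left(-69\right) \frac{1}{26703} = - \frac{1}{387}$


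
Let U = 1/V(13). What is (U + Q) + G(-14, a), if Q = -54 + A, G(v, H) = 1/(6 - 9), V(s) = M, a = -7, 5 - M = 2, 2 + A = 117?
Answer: 61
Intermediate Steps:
A = 115 (A = -2 + 117 = 115)
M = 3 (M = 5 - 1*2 = 5 - 2 = 3)
V(s) = 3
G(v, H) = -1/3 (G(v, H) = 1/(-3) = -1/3)
U = 1/3 ≈ 0.33333
Q = 61 (Q = -54 + 115 = 61)
(U + Q) + G(-14, a) = (1/3 + 61) - 1/3 = 184/3 - 1/3 = 61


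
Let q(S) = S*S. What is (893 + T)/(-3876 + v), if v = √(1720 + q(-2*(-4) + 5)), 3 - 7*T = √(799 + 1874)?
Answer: -24240504/105150409 - 6254*√1889/105150409 + 9*√62337/105150409 + 34884*√33/105150409 ≈ -0.23119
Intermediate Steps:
T = 3/7 - 9*√33/7 (T = 3/7 - √(799 + 1874)/7 = 3/7 - 9*√33/7 ≈ -6.9573)
q(S) = S²
v = √1889 (v = √(1720 + (-2*(-4) + 5)²) = √(1720 + (8 + 5)²) = √(1720 + 13²) = √(1720 + 169) = √1889 ≈ 43.463)
(893 + T)/(-3876 + v) = (893 + (3/7 - 9*√33/7))/(-3876 + √1889) = (6254/7 - 9*√33/7)/(-3876 + √1889)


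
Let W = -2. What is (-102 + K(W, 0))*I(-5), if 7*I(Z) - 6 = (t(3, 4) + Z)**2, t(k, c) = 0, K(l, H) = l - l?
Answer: -3162/7 ≈ -451.71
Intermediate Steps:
K(l, H) = 0
I(Z) = 6/7 + Z**2/7 (I(Z) = 6/7 + (0 + Z)**2/7 = 6/7 + Z**2/7)
(-102 + K(W, 0))*I(-5) = (-102 + 0)*(6/7 + (1/7)*(-5)**2) = -102*(6/7 + (1/7)*25) = -102*(6/7 + 25/7) = -102*31/7 = -3162/7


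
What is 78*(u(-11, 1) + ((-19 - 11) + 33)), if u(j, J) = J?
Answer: 312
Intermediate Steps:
78*(u(-11, 1) + ((-19 - 11) + 33)) = 78*(1 + ((-19 - 11) + 33)) = 78*(1 + (-30 + 33)) = 78*(1 + 3) = 78*4 = 312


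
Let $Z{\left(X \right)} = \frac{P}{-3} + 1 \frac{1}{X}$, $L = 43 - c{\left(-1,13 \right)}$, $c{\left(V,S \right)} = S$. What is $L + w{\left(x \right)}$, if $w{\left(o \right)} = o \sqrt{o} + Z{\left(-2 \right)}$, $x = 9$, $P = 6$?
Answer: $\frac{109}{2} \approx 54.5$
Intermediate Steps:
$L = 30$ ($L = 43 - 13 = 30$)
$Z{\left(X \right)} = -2 + \frac{1}{X}$ ($Z{\left(X \right)} = \frac{6}{-3} + 1 \frac{1}{X} = 6 \left(- \frac{1}{3}\right) + \frac{1}{X} = -2 + \frac{1}{X}$)
$w{\left(o \right)} = - \frac{5}{2} + o^{\frac{3}{2}}$ ($w{\left(o \right)} = o \sqrt{o} - \left(2 - \frac{1}{-2}\right) = o^{\frac{3}{2}} - \frac{5}{2} = - \frac{5}{2} + o^{\frac{3}{2}}$)
$L + w{\left(x \right)} = 30 - \left(\frac{5}{2} - 9^{\frac{3}{2}}\right) = 30 + \left(- \frac{5}{2} + 27\right) = 30 + \frac{49}{2} = \frac{109}{2}$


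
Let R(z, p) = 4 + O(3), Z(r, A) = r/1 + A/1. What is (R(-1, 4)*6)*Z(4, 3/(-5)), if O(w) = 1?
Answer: 102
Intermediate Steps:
Z(r, A) = A + r (Z(r, A) = r*1 + A*1 = r + A = A + r)
R(z, p) = 5 (R(z, p) = 4 + 1 = 5)
(R(-1, 4)*6)*Z(4, 3/(-5)) = (5*6)*(3/(-5) + 4) = 30*(3*(-1/5) + 4) = 30*(-3/5 + 4) = 30*(17/5) = 102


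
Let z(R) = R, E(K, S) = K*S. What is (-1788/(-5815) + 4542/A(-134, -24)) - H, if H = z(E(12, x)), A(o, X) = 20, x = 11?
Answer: 1109589/11630 ≈ 95.407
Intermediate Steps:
H = 132 (H = 12*11 = 132)
(-1788/(-5815) + 4542/A(-134, -24)) - H = (-1788/(-5815) + 4542/20) - 1*132 = (-1788*(-1/5815) + 4542*(1/20)) - 132 = (1788/5815 + 2271/10) - 132 = 2644749/11630 - 132 = 1109589/11630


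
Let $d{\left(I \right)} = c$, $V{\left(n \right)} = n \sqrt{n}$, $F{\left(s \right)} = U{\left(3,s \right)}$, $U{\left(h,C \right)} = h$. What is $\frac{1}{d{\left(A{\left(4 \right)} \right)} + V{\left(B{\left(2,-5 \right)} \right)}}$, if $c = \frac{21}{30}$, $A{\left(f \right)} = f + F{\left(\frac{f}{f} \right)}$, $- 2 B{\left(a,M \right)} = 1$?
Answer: $\frac{140}{123} + \frac{50 i \sqrt{2}}{123} \approx 1.1382 + 0.57488 i$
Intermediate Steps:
$F{\left(s \right)} = 3$
$B{\left(a,M \right)} = - \frac{1}{2}$ ($B{\left(a,M \right)} = \left(- \frac{1}{2}\right) 1 = - \frac{1}{2}$)
$A{\left(f \right)} = 3 + f$ ($A{\left(f \right)} = f + 3 = 3 + f$)
$c = \frac{7}{10}$ ($c = 21 \cdot \frac{1}{30} = \frac{7}{10} \approx 0.7$)
$V{\left(n \right)} = n^{\frac{3}{2}}$
$d{\left(I \right)} = \frac{7}{10}$
$\frac{1}{d{\left(A{\left(4 \right)} \right)} + V{\left(B{\left(2,-5 \right)} \right)}} = \frac{1}{\frac{7}{10} + \left(- \frac{1}{2}\right)^{\frac{3}{2}}} = \frac{1}{\frac{7}{10} - \frac{i \sqrt{2}}{4}}$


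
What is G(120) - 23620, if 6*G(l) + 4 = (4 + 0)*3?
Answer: -70856/3 ≈ -23619.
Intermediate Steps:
G(l) = 4/3 (G(l) = -2/3 + ((4 + 0)*3)/6 = -2/3 + (4*3)/6 = -2/3 + (1/6)*12 = -2/3 + 2 = 4/3)
G(120) - 23620 = 4/3 - 23620 = -70856/3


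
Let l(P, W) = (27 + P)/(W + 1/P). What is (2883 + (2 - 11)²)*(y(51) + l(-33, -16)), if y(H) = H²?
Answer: 4078840428/529 ≈ 7.7105e+6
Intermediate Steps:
l(P, W) = (27 + P)/(W + 1/P)
(2883 + (2 - 11)²)*(y(51) + l(-33, -16)) = (2883 + (2 - 11)²)*(51² - 33*(27 - 33)/(1 - 33*(-16))) = (2883 + (-9)²)*(2601 - 33*(-6)/(1 + 528)) = (2883 + 81)*(2601 - 33*(-6)/529) = 2964*(2601 - 33*1/529*(-6)) = 2964*(2601 + 198/529) = 2964*(1376127/529) = 4078840428/529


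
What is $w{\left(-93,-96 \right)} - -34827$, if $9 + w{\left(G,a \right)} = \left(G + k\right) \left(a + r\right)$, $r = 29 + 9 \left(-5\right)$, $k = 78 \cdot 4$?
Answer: $10290$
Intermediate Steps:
$k = 312$
$r = -16$ ($r = 29 - 45 = -16$)
$w{\left(G,a \right)} = -9 + \left(-16 + a\right) \left(312 + G\right)$ ($w{\left(G,a \right)} = -9 + \left(G + 312\right) \left(a - 16\right) = -9 + \left(312 + G\right) \left(-16 + a\right) = -9 + \left(-16 + a\right) \left(312 + G\right)$)
$w{\left(-93,-96 \right)} - -34827 = \left(-5001 - -1488 + 312 \left(-96\right) - -8928\right) - -34827 = \left(-5001 + 1488 - 29952 + 8928\right) + 34827 = -24537 + 34827 = 10290$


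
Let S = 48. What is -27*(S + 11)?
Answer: -1593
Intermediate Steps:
-27*(S + 11) = -27*(48 + 11) = -27*59 = -1593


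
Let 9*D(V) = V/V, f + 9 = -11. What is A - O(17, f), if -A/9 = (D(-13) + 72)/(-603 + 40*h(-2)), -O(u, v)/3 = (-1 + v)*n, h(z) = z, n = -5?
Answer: 215794/683 ≈ 315.95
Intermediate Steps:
f = -20 (f = -9 - 11 = -20)
O(u, v) = -15 + 15*v (O(u, v) = -3*(-1 + v)*(-5) = -3*(5 - 5*v) = -15 + 15*v)
D(V) = 1/9 (D(V) = (V/V)/9 = (1/9)*1 = 1/9)
A = 649/683 (A = -9*(1/9 + 72)/(-603 + 40*(-2)) = -649/(-603 - 80) = -649/(-683) = -649*(-1)/683 = -9*(-649/6147) = 649/683 ≈ 0.95022)
A - O(17, f) = 649/683 - (-15 + 15*(-20)) = 649/683 - (-15 - 300) = 649/683 - 1*(-315) = 649/683 + 315 = 215794/683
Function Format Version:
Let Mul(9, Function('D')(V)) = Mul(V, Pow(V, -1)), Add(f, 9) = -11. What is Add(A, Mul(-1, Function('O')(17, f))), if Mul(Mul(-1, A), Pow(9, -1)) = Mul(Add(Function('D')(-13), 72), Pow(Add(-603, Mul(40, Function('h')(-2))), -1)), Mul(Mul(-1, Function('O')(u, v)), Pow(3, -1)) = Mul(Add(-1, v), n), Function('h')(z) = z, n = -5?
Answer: Rational(215794, 683) ≈ 315.95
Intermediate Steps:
f = -20 (f = Add(-9, -11) = -20)
Function('O')(u, v) = Add(-15, Mul(15, v)) (Function('O')(u, v) = Mul(-3, Mul(Add(-1, v), -5)) = Mul(-3, Add(5, Mul(-5, v))) = Add(-15, Mul(15, v)))
Function('D')(V) = Rational(1, 9) (Function('D')(V) = Mul(Rational(1, 9), Mul(V, Pow(V, -1))) = Mul(Rational(1, 9), 1) = Rational(1, 9))
A = Rational(649, 683) (A = Mul(-9, Mul(Add(Rational(1, 9), 72), Pow(Add(-603, Mul(40, -2)), -1))) = Mul(-9, Mul(Rational(649, 9), Pow(Add(-603, -80), -1))) = Mul(-9, Mul(Rational(649, 9), Pow(-683, -1))) = Mul(-9, Mul(Rational(649, 9), Rational(-1, 683))) = Mul(-9, Rational(-649, 6147)) = Rational(649, 683) ≈ 0.95022)
Add(A, Mul(-1, Function('O')(17, f))) = Add(Rational(649, 683), Mul(-1, Add(-15, Mul(15, -20)))) = Add(Rational(649, 683), Mul(-1, Add(-15, -300))) = Add(Rational(649, 683), Mul(-1, -315)) = Add(Rational(649, 683), 315) = Rational(215794, 683)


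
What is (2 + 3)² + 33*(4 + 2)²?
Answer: 1213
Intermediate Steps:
(2 + 3)² + 33*(4 + 2)² = 5² + 33*6² = 25 + 33*36 = 25 + 1188 = 1213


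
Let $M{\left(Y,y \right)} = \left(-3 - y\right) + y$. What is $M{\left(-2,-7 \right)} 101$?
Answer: $-303$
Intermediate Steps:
$M{\left(Y,y \right)} = -3$
$M{\left(-2,-7 \right)} 101 = \left(-3\right) 101 = -303$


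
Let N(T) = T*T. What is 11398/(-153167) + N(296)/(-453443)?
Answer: -18588223186/69452503981 ≈ -0.26764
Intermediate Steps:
N(T) = T**2
11398/(-153167) + N(296)/(-453443) = 11398/(-153167) + 296**2/(-453443) = 11398*(-1/153167) + 87616*(-1/453443) = -11398/153167 - 87616/453443 = -18588223186/69452503981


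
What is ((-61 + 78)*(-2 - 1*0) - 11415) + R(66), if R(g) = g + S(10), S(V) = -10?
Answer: -11393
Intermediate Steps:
R(g) = -10 + g (R(g) = g - 10 = -10 + g)
((-61 + 78)*(-2 - 1*0) - 11415) + R(66) = ((-61 + 78)*(-2 - 1*0) - 11415) + (-10 + 66) = (17*(-2 + 0) - 11415) + 56 = (17*(-2) - 11415) + 56 = (-34 - 11415) + 56 = -11449 + 56 = -11393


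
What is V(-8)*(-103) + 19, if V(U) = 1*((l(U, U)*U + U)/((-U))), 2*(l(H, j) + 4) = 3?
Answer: -271/2 ≈ -135.50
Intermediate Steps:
l(H, j) = -5/2 (l(H, j) = -4 + (1/2)*3 = -4 + 3/2 = -5/2)
V(U) = 3/2 (V(U) = 1*((-5*U/2 + U)/((-U))) = 1*((-3*U/2)*(-1/U)) = 1*(3/2) = 3/2)
V(-8)*(-103) + 19 = (3/2)*(-103) + 19 = -309/2 + 19 = -271/2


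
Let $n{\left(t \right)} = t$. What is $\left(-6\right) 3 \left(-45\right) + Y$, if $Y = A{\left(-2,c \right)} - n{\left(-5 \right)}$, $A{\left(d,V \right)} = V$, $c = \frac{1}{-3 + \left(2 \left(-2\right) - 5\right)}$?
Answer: $\frac{9779}{12} \approx 814.92$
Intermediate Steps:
$c = - \frac{1}{12}$ ($c = \frac{1}{-3 - 9} = \frac{1}{-12} = - \frac{1}{12} \approx -0.083333$)
$Y = \frac{59}{12}$ ($Y = - \frac{1}{12} - -5 = - \frac{1}{12} + 5 = \frac{59}{12} \approx 4.9167$)
$\left(-6\right) 3 \left(-45\right) + Y = \left(-6\right) 3 \left(-45\right) + \frac{59}{12} = \left(-18\right) \left(-45\right) + \frac{59}{12} = 810 + \frac{59}{12} = \frac{9779}{12}$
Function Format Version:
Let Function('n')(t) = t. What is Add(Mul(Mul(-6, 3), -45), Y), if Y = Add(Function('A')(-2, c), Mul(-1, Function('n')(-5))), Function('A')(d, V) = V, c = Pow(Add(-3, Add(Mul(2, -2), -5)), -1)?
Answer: Rational(9779, 12) ≈ 814.92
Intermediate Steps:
c = Rational(-1, 12) (c = Pow(Add(-3, Add(-4, -5)), -1) = Pow(Add(-3, -9), -1) = Pow(-12, -1) = Rational(-1, 12) ≈ -0.083333)
Y = Rational(59, 12) (Y = Add(Rational(-1, 12), Mul(-1, -5)) = Add(Rational(-1, 12), 5) = Rational(59, 12) ≈ 4.9167)
Add(Mul(Mul(-6, 3), -45), Y) = Add(Mul(Mul(-6, 3), -45), Rational(59, 12)) = Add(Mul(-18, -45), Rational(59, 12)) = Add(810, Rational(59, 12)) = Rational(9779, 12)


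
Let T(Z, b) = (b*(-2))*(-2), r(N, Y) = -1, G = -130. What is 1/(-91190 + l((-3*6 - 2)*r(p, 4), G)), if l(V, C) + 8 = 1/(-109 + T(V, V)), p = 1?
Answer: -29/2644743 ≈ -1.0965e-5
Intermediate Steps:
T(Z, b) = 4*b (T(Z, b) = -2*b*(-2) = 4*b)
l(V, C) = -8 + 1/(-109 + 4*V)
1/(-91190 + l((-3*6 - 2)*r(p, 4), G)) = 1/(-91190 + (873 - 32*(-3*6 - 2)*(-1))/(-109 + 4*((-3*6 - 2)*(-1)))) = 1/(-91190 + (873 - 32*(-18 - 2)*(-1))/(-109 + 4*((-18 - 2)*(-1)))) = 1/(-91190 + (873 - (-640)*(-1))/(-109 + 4*(-20*(-1)))) = 1/(-91190 + (873 - 32*20)/(-109 + 4*20)) = 1/(-91190 + (873 - 640)/(-109 + 80)) = 1/(-91190 + 233/(-29)) = 1/(-91190 - 1/29*233) = 1/(-91190 - 233/29) = 1/(-2644743/29) = -29/2644743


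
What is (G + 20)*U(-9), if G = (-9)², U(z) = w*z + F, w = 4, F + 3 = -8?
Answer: -4747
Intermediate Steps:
F = -11 (F = -3 - 8 = -11)
U(z) = -11 + 4*z (U(z) = 4*z - 11 = -11 + 4*z)
G = 81
(G + 20)*U(-9) = (81 + 20)*(-11 + 4*(-9)) = 101*(-11 - 36) = 101*(-47) = -4747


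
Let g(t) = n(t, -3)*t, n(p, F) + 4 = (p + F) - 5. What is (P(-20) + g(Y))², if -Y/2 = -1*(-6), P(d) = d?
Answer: 71824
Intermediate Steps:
n(p, F) = -9 + F + p (n(p, F) = -4 + ((p + F) - 5) = -4 + ((F + p) - 5) = -4 + (-5 + F + p) = -9 + F + p)
Y = -12 (Y = -(-2)*(-6) = -2*6 = -12)
g(t) = t*(-12 + t) (g(t) = (-9 - 3 + t)*t = (-12 + t)*t = t*(-12 + t))
(P(-20) + g(Y))² = (-20 - 12*(-12 - 12))² = (-20 - 12*(-24))² = (-20 + 288)² = 268² = 71824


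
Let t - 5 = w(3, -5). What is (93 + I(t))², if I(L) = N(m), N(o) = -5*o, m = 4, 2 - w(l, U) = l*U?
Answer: 5329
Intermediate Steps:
w(l, U) = 2 - U*l (w(l, U) = 2 - l*U = 2 - U*l)
t = 22 (t = 5 + (2 - 1*(-5)*3) = 5 + (2 + 15) = 5 + 17 = 22)
I(L) = -20 (I(L) = -5*4 = -20)
(93 + I(t))² = (93 - 20)² = 73² = 5329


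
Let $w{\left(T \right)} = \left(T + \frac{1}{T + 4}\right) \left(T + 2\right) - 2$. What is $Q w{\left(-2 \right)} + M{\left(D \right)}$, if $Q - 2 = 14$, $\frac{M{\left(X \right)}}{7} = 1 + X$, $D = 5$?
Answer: $10$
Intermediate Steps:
$M{\left(X \right)} = 7 + 7 X$ ($M{\left(X \right)} = 7 \left(1 + X\right) = 7 + 7 X$)
$Q = 16$ ($Q = 2 + 14 = 16$)
$w{\left(T \right)} = -2 + \left(2 + T\right) \left(T + \frac{1}{4 + T}\right)$ ($w{\left(T \right)} = \left(T + \frac{1}{4 + T}\right) \left(2 + T\right) - 2 = \left(2 + T\right) \left(T + \frac{1}{4 + T}\right) - 2 = -2 + \left(2 + T\right) \left(T + \frac{1}{4 + T}\right)$)
$Q w{\left(-2 \right)} + M{\left(D \right)} = 16 \frac{-6 + \left(-2\right)^{3} + 6 \left(-2\right)^{2} + 7 \left(-2\right)}{4 - 2} + \left(7 + 7 \cdot 5\right) = 16 \frac{-6 - 8 + 6 \cdot 4 - 14}{2} + \left(7 + 35\right) = 16 \frac{-6 - 8 + 24 - 14}{2} + 42 = 16 \cdot \frac{1}{2} \left(-4\right) + 42 = 16 \left(-2\right) + 42 = -32 + 42 = 10$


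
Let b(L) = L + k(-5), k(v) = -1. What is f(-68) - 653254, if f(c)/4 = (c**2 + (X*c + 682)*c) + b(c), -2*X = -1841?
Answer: 16205030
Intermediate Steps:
X = 1841/2 (X = -1/2*(-1841) = 1841/2 ≈ 920.50)
b(L) = -1 + L (b(L) = L - 1 = -1 + L)
f(c) = -4 + 4*c + 4*c**2 + 4*c*(682 + 1841*c/2) (f(c) = 4*((c**2 + (1841*c/2 + 682)*c) + (-1 + c)) = 4*((c**2 + (682 + 1841*c/2)*c) + (-1 + c)) = 4*((c**2 + c*(682 + 1841*c/2)) + (-1 + c)) = 4*(-1 + c + c**2 + c*(682 + 1841*c/2)) = -4 + 4*c + 4*c**2 + 4*c*(682 + 1841*c/2))
f(-68) - 653254 = (-4 + 2732*(-68) + 3686*(-68)**2) - 653254 = (-4 - 185776 + 3686*4624) - 653254 = (-4 - 185776 + 17044064) - 653254 = 16858284 - 653254 = 16205030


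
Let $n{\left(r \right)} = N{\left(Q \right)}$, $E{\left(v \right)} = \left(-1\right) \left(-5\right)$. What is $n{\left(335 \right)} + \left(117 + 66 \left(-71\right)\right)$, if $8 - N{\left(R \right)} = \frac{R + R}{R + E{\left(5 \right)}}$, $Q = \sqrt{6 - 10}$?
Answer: $- \frac{132277}{29} - \frac{20 i}{29} \approx -4561.3 - 0.68966 i$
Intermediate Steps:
$E{\left(v \right)} = 5$
$Q = 2 i$ ($Q = \sqrt{-4} = 2 i \approx 2.0 i$)
$N{\left(R \right)} = 8 - \frac{2 R}{5 + R}$ ($N{\left(R \right)} = 8 - \frac{R + R}{R + 5} = 8 - \frac{2 R}{5 + R}$)
$n{\left(r \right)} = \frac{2 \left(5 - 2 i\right) \left(20 + 6 i\right)}{29}$ ($n{\left(r \right)} = \frac{2 \left(20 + 3 \cdot 2 i\right)}{5 + 2 i} = 2 \frac{5 - 2 i}{29} \left(20 + 6 i\right) = \frac{2 \left(5 - 2 i\right) \left(20 + 6 i\right)}{29}$)
$n{\left(335 \right)} + \left(117 + 66 \left(-71\right)\right) = \left(\frac{224}{29} - \frac{20 i}{29}\right) + \left(117 + 66 \left(-71\right)\right) = \left(\frac{224}{29} - \frac{20 i}{29}\right) + \left(117 - 4686\right) = \left(\frac{224}{29} - \frac{20 i}{29}\right) - 4569 = - \frac{132277}{29} - \frac{20 i}{29}$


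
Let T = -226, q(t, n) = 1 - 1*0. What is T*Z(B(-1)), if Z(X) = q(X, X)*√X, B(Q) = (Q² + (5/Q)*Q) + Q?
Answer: -226*√5 ≈ -505.35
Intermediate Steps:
q(t, n) = 1 (q(t, n) = 1 + 0 = 1)
B(Q) = 5 + Q + Q² (B(Q) = (Q² + 5) + Q = (5 + Q²) + Q = 5 + Q + Q²)
Z(X) = √X (Z(X) = 1*√X = √X)
T*Z(B(-1)) = -226*√(5 - 1 + (-1)²) = -226*√(5 - 1 + 1) = -226*√5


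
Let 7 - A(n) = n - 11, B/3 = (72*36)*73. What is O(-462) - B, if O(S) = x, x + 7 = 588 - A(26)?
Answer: -567059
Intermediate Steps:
B = 567648 (B = 3*((72*36)*73) = 3*(2592*73) = 3*189216 = 567648)
A(n) = 18 - n (A(n) = 7 - (n - 11) = 7 - (-11 + n) = 7 + (11 - n) = 18 - n)
x = 589 (x = -7 + (588 - (18 - 1*26)) = -7 + (588 - (18 - 26)) = -7 + (588 - 1*(-8)) = -7 + (588 + 8) = -7 + 596 = 589)
O(S) = 589
O(-462) - B = 589 - 1*567648 = 589 - 567648 = -567059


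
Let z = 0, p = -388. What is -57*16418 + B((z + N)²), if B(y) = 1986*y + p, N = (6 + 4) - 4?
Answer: -864718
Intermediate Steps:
N = 6 (N = 10 - 4 = 6)
B(y) = -388 + 1986*y (B(y) = 1986*y - 388 = -388 + 1986*y)
-57*16418 + B((z + N)²) = -57*16418 + (-388 + 1986*(0 + 6)²) = -935826 + (-388 + 1986*6²) = -935826 + (-388 + 1986*36) = -935826 + (-388 + 71496) = -935826 + 71108 = -864718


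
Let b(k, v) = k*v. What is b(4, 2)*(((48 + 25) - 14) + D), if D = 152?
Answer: 1688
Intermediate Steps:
b(4, 2)*(((48 + 25) - 14) + D) = (4*2)*(((48 + 25) - 14) + 152) = 8*((73 - 14) + 152) = 8*(59 + 152) = 8*211 = 1688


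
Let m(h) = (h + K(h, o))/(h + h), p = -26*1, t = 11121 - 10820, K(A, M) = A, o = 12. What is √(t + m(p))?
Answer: √302 ≈ 17.378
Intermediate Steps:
t = 301
p = -26
m(h) = 1 (m(h) = (h + h)/(h + h) = (2*h)/((2*h)) = (2*h)*(1/(2*h)) = 1)
√(t + m(p)) = √(301 + 1) = √302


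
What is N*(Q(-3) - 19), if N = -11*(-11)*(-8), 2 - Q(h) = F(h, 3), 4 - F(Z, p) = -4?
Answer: 24200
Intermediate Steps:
F(Z, p) = 8 (F(Z, p) = 4 - 1*(-4) = 4 + 4 = 8)
Q(h) = -6 (Q(h) = 2 - 1*8 = 2 - 8 = -6)
N = -968 (N = 121*(-8) = -968)
N*(Q(-3) - 19) = -968*(-6 - 19) = -968*(-25) = 24200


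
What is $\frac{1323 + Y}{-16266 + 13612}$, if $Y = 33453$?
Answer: $- \frac{17388}{1327} \approx -13.103$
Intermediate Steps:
$\frac{1323 + Y}{-16266 + 13612} = \frac{1323 + 33453}{-16266 + 13612} = \frac{34776}{-2654} = 34776 \left(- \frac{1}{2654}\right) = - \frac{17388}{1327}$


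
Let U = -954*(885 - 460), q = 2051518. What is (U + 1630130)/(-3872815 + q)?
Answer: -1224680/1821297 ≈ -0.67242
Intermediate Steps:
U = -405450 (U = -954*425 = -405450)
(U + 1630130)/(-3872815 + q) = (-405450 + 1630130)/(-3872815 + 2051518) = 1224680/(-1821297) = 1224680*(-1/1821297) = -1224680/1821297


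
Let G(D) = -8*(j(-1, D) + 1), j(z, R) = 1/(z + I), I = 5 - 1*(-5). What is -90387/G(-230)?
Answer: 813483/80 ≈ 10169.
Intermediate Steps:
I = 10 (I = 5 + 5 = 10)
j(z, R) = 1/(10 + z) (j(z, R) = 1/(z + 10) = 1/(10 + z))
G(D) = -80/9 (G(D) = -8*(1/(10 - 1) + 1) = -8*(1/9 + 1) = -8*10/9 = -80/9)
-90387/G(-230) = -90387/(-80/9) = -90387*(-9/80) = 813483/80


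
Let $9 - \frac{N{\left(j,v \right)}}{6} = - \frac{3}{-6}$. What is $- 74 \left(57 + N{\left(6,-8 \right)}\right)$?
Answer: $-7992$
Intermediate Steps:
$N{\left(j,v \right)} = 51$ ($N{\left(j,v \right)} = 54 - 6 \left(- \frac{3}{-6}\right) = 54 - 6 \left(\left(-3\right) \left(- \frac{1}{6}\right)\right) = 54 - 3 = 51$)
$- 74 \left(57 + N{\left(6,-8 \right)}\right) = - 74 \left(57 + 51\right) = \left(-74\right) 108 = -7992$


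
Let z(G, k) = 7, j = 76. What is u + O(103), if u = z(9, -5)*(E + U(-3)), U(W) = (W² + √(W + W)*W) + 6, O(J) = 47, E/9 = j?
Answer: 4940 - 21*I*√6 ≈ 4940.0 - 51.439*I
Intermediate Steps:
E = 684 (E = 9*76 = 684)
U(W) = 6 + W² + √2*W^(3/2) (U(W) = (W² + √(2*W)*W) + 6 = (W² + (√2*√W)*W) + 6 = (W² + √2*W^(3/2)) + 6 = 6 + W² + √2*W^(3/2))
u = 4893 - 21*I*√6 (u = 7*(684 + (6 + (-3)² + √2*(-3)^(3/2))) = 7*(684 + (6 + 9 + √2*(-3*I*√3))) = 7*(684 + (6 + 9 - 3*I*√6)) = 7*(684 + (15 - 3*I*√6)) = 7*(699 - 3*I*√6) = 4893 - 21*I*√6 ≈ 4893.0 - 51.439*I)
u + O(103) = (4893 - 21*I*√6) + 47 = 4940 - 21*I*√6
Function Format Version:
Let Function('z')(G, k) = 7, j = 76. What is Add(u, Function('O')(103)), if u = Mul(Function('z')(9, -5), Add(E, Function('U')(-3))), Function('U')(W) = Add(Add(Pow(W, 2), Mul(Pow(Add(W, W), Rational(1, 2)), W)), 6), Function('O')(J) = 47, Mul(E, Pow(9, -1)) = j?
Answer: Add(4940, Mul(-21, I, Pow(6, Rational(1, 2)))) ≈ Add(4940.0, Mul(-51.439, I))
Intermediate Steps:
E = 684 (E = Mul(9, 76) = 684)
Function('U')(W) = Add(6, Pow(W, 2), Mul(Pow(2, Rational(1, 2)), Pow(W, Rational(3, 2)))) (Function('U')(W) = Add(Add(Pow(W, 2), Mul(Pow(Mul(2, W), Rational(1, 2)), W)), 6) = Add(Add(Pow(W, 2), Mul(Mul(Pow(2, Rational(1, 2)), Pow(W, Rational(1, 2))), W)), 6) = Add(Add(Pow(W, 2), Mul(Pow(2, Rational(1, 2)), Pow(W, Rational(3, 2)))), 6) = Add(6, Pow(W, 2), Mul(Pow(2, Rational(1, 2)), Pow(W, Rational(3, 2)))))
u = Add(4893, Mul(-21, I, Pow(6, Rational(1, 2)))) (u = Mul(7, Add(684, Add(6, Pow(-3, 2), Mul(Pow(2, Rational(1, 2)), Pow(-3, Rational(3, 2)))))) = Mul(7, Add(684, Add(6, 9, Mul(Pow(2, Rational(1, 2)), Mul(-3, I, Pow(3, Rational(1, 2))))))) = Mul(7, Add(684, Add(6, 9, Mul(-3, I, Pow(6, Rational(1, 2)))))) = Mul(7, Add(684, Add(15, Mul(-3, I, Pow(6, Rational(1, 2)))))) = Mul(7, Add(699, Mul(-3, I, Pow(6, Rational(1, 2))))) = Add(4893, Mul(-21, I, Pow(6, Rational(1, 2)))) ≈ Add(4893.0, Mul(-51.439, I)))
Add(u, Function('O')(103)) = Add(Add(4893, Mul(-21, I, Pow(6, Rational(1, 2)))), 47) = Add(4940, Mul(-21, I, Pow(6, Rational(1, 2))))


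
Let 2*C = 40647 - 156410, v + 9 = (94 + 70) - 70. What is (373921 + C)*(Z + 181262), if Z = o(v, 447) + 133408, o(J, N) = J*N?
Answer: 222912140535/2 ≈ 1.1146e+11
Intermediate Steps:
v = 85 (v = -9 + ((94 + 70) - 70) = -9 + (164 - 70) = -9 + 94 = 85)
C = -115763/2 (C = (40647 - 156410)/2 = (1/2)*(-115763) = -115763/2 ≈ -57882.)
Z = 171403 (Z = 85*447 + 133408 = 37995 + 133408 = 171403)
(373921 + C)*(Z + 181262) = (373921 - 115763/2)*(171403 + 181262) = (632079/2)*352665 = 222912140535/2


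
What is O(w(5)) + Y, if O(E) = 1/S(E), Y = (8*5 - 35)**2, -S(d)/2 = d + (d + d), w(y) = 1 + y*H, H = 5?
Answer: 3899/156 ≈ 24.994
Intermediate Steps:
w(y) = 1 + 5*y (w(y) = 1 + y*5 = 1 + 5*y)
S(d) = -6*d (S(d) = -2*(d + (d + d)) = -2*(d + 2*d) = -6*d)
Y = 25 (Y = (40 - 35)**2 = 5**2 = 25)
O(E) = -1/(6*E) (O(E) = 1/(-6*E) = -1/(6*E))
O(w(5)) + Y = -1/(6*(1 + 5*5)) + 25 = -1/(6*(1 + 25)) + 25 = -1/6/26 + 25 = -1/6*1/26 + 25 = -1/156 + 25 = 3899/156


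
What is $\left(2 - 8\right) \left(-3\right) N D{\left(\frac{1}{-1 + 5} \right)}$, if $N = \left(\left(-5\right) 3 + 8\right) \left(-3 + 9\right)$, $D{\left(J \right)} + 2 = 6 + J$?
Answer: $-3213$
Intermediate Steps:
$D{\left(J \right)} = 4 + J$ ($D{\left(J \right)} = -2 + \left(6 + J\right) = 4 + J$)
$N = -42$ ($N = \left(-15 + 8\right) 6 = \left(-7\right) 6 = -42$)
$\left(2 - 8\right) \left(-3\right) N D{\left(\frac{1}{-1 + 5} \right)} = \left(2 - 8\right) \left(-3\right) \left(-42\right) \left(4 + \frac{1}{-1 + 5}\right) = \left(-6\right) \left(-3\right) \left(-42\right) \left(4 + \frac{1}{4}\right) = 18 \left(-42\right) \left(4 + \frac{1}{4}\right) = \left(-756\right) \frac{17}{4} = -3213$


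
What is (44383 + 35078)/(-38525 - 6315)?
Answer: -79461/44840 ≈ -1.7721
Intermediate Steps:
(44383 + 35078)/(-38525 - 6315) = 79461/(-44840) = 79461*(-1/44840) = -79461/44840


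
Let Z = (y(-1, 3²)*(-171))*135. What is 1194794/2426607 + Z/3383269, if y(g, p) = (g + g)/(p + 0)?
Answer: 4054757995496/8209864238283 ≈ 0.49389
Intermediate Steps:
y(g, p) = 2*g/p (y(g, p) = (2*g)/p = 2*g/p)
Z = 5130 (Z = ((2*(-1)/3²)*(-171))*135 = ((2*(-1)/9)*(-171))*135 = ((2*(-1)*(⅑))*(-171))*135 = -2/9*(-171)*135 = 38*135 = 5130)
1194794/2426607 + Z/3383269 = 1194794/2426607 + 5130/3383269 = 4054757995496/8209864238283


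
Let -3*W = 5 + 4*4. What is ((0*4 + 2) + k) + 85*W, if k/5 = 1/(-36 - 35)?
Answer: -42108/71 ≈ -593.07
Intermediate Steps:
k = -5/71 (k = 5/(-36 - 35) = 5/(-71) = 5*(-1/71) = -5/71 ≈ -0.070423)
W = -7 (W = -(5 + 4*4)/3 = -(5 + 16)/3 = -⅓*21 = -7)
((0*4 + 2) + k) + 85*W = ((0*4 + 2) - 5/71) + 85*(-7) = ((0 + 2) - 5/71) - 595 = (2 - 5/71) - 595 = 137/71 - 595 = -42108/71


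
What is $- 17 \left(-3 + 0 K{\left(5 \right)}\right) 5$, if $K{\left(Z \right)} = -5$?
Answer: $255$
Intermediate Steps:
$- 17 \left(-3 + 0 K{\left(5 \right)}\right) 5 = - 17 \left(-3 + 0 \left(-5\right)\right) 5 = - 17 \left(-3 + 0\right) 5 = \left(-17\right) \left(-3\right) 5 = 51 \cdot 5 = 255$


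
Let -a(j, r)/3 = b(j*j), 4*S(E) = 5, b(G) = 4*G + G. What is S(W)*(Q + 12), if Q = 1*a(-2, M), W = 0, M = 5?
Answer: -60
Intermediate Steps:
b(G) = 5*G
S(E) = 5/4 (S(E) = (1/4)*5 = 5/4)
a(j, r) = -15*j**2 (a(j, r) = -15*j*j = -15*j**2)
Q = -60 (Q = 1*(-15*(-2)**2) = 1*(-15*4) = 1*(-60) = -60)
S(W)*(Q + 12) = 5*(-60 + 12)/4 = (5/4)*(-48) = -60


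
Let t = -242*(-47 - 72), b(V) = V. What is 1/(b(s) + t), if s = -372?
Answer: 1/28426 ≈ 3.5179e-5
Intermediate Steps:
t = 28798 (t = -242*(-119) = 28798)
1/(b(s) + t) = 1/(-372 + 28798) = 1/28426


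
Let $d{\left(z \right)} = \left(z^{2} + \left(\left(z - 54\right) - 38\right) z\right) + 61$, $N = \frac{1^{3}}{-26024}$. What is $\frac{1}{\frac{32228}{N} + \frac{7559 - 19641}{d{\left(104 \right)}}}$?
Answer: $- \frac{12125}{10169255360082} \approx -1.1923 \cdot 10^{-9}$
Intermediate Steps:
$N = - \frac{1}{26024}$ ($N = 1 \left(- \frac{1}{26024}\right) = - \frac{1}{26024} \approx -3.8426 \cdot 10^{-5}$)
$d{\left(z \right)} = 61 + z^{2} + z \left(-92 + z\right)$ ($d{\left(z \right)} = \left(z^{2} + \left(\left(-54 + z\right) - 38\right) z\right) + 61 = \left(z^{2} + \left(-92 + z\right) z\right) + 61 = \left(z^{2} + z \left(-92 + z\right)\right) + 61 = 61 + z^{2} + z \left(-92 + z\right)$)
$\frac{1}{\frac{32228}{N} + \frac{7559 - 19641}{d{\left(104 \right)}}} = \frac{1}{\frac{32228}{- \frac{1}{26024}} + \frac{7559 - 19641}{61 - 9568 + 2 \cdot 104^{2}}} = \frac{1}{32228 \left(-26024\right) + \frac{7559 - 19641}{61 - 9568 + 2 \cdot 10816}} = \frac{1}{-838701472 - \frac{12082}{61 - 9568 + 21632}} = \frac{1}{-838701472 - \frac{12082}{12125}} = \frac{1}{- \frac{10169255360082}{12125}} = - \frac{12125}{10169255360082}$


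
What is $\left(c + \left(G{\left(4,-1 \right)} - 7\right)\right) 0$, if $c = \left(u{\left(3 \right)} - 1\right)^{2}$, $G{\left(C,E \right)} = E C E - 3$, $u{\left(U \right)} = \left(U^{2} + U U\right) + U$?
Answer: $0$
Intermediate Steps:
$u{\left(U \right)} = U + 2 U^{2}$ ($u{\left(U \right)} = \left(U^{2} + U^{2}\right) + U = 2 U^{2} + U = U + 2 U^{2}$)
$G{\left(C,E \right)} = -3 + C E^{2}$ ($G{\left(C,E \right)} = C E E - 3 = C E^{2} - 3 = -3 + C E^{2}$)
$c = 400$ ($c = \left(3 \left(1 + 2 \cdot 3\right) - 1\right)^{2} = \left(3 \left(1 + 6\right) - 1\right)^{2} = \left(3 \cdot 7 - 1\right)^{2} = \left(21 - 1\right)^{2} = 20^{2} = 400$)
$\left(c + \left(G{\left(4,-1 \right)} - 7\right)\right) 0 = \left(400 - \left(10 - 4\right)\right) 0 = \left(400 + \left(\left(-3 + 4 \cdot 1\right) - 7\right)\right) 0 = \left(400 + \left(\left(-3 + 4\right) - 7\right)\right) 0 = \left(400 + \left(1 - 7\right)\right) 0 = \left(400 - 6\right) 0 = 394 \cdot 0 = 0$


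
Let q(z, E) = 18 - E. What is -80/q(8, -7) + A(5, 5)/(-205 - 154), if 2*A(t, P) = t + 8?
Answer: -11553/3590 ≈ -3.2181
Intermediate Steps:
A(t, P) = 4 + t/2 (A(t, P) = (t + 8)/2 = (8 + t)/2 = 4 + t/2)
-80/q(8, -7) + A(5, 5)/(-205 - 154) = -80/(18 - 1*(-7)) + (4 + (1/2)*5)/(-205 - 154) = -80/(18 + 7) + (4 + 5/2)/(-359) = -80/25 + (13/2)*(-1/359) = -80*1/25 - 13/718 = -16/5 - 13/718 = -11553/3590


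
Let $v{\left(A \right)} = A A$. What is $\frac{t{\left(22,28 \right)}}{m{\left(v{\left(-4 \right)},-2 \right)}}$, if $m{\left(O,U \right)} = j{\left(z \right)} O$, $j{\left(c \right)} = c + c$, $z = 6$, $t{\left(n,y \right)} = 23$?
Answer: $\frac{23}{192} \approx 0.11979$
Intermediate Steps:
$j{\left(c \right)} = 2 c$
$v{\left(A \right)} = A^{2}$
$m{\left(O,U \right)} = 12 O$ ($m{\left(O,U \right)} = 2 \cdot 6 O = 12 O$)
$\frac{t{\left(22,28 \right)}}{m{\left(v{\left(-4 \right)},-2 \right)}} = \frac{23}{12 \left(-4\right)^{2}} = \frac{23}{12 \cdot 16} = \frac{23}{192}$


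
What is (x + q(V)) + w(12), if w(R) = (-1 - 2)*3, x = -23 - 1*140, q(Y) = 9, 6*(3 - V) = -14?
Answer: -163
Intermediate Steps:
V = 16/3 (V = 3 - ⅙*(-14) = 3 + 7/3 = 16/3 ≈ 5.3333)
x = -163 (x = -23 - 140 = -163)
w(R) = -9 (w(R) = -3*3 = -9)
(x + q(V)) + w(12) = (-163 + 9) - 9 = -154 - 9 = -163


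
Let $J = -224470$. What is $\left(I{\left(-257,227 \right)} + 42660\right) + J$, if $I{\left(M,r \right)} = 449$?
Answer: $-181361$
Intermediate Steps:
$\left(I{\left(-257,227 \right)} + 42660\right) + J = \left(449 + 42660\right) - 224470 = 43109 - 224470 = -181361$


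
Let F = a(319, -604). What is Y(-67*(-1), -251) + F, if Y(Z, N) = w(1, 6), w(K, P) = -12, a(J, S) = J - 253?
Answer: 54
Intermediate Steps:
a(J, S) = -253 + J
F = 66 (F = -253 + 319 = 66)
Y(Z, N) = -12
Y(-67*(-1), -251) + F = -12 + 66 = 54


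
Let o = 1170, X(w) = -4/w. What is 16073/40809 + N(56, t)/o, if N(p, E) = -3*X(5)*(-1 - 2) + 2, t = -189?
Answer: 1191872/3060675 ≈ 0.38941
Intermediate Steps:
N(p, E) = -26/5 (N(p, E) = -3*(-4/5)*(-1 - 2) + 2 = -3*(-4*⅕)*(-3) + 2 = -(-12)*(-3)/5 + 2 = -3*12/5 + 2 = -36/5 + 2 = -26/5)
16073/40809 + N(56, t)/o = 16073/40809 - 26/5/1170 = 16073*(1/40809) - 26/5*1/1170 = 16073/40809 - 1/225 = 1191872/3060675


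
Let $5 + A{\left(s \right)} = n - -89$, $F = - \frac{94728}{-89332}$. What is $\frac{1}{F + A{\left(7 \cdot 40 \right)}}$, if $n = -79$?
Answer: $\frac{22333}{135347} \approx 0.16501$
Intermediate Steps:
$F = \frac{23682}{22333}$ ($F = \left(-94728\right) \left(- \frac{1}{89332}\right) = \frac{23682}{22333} \approx 1.0604$)
$A{\left(s \right)} = 5$ ($A{\left(s \right)} = -5 - -10 = -5 + \left(-79 + 89\right) = -5 + 10 = 5$)
$\frac{1}{F + A{\left(7 \cdot 40 \right)}} = \frac{1}{\frac{23682}{22333} + 5} = \frac{1}{\frac{135347}{22333}} = \frac{22333}{135347}$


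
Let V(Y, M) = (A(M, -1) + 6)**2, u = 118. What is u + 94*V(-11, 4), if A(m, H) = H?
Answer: 2468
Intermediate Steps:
V(Y, M) = 25 (V(Y, M) = (-1 + 6)**2 = 5**2 = 25)
u + 94*V(-11, 4) = 118 + 94*25 = 118 + 2350 = 2468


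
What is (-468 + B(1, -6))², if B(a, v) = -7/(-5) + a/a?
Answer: 5419584/25 ≈ 2.1678e+5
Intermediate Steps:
B(a, v) = 12/5 (B(a, v) = -7*(-⅕) + 1 = 7/5 + 1 = 12/5)
(-468 + B(1, -6))² = (-468 + 12/5)² = (-2328/5)² = 5419584/25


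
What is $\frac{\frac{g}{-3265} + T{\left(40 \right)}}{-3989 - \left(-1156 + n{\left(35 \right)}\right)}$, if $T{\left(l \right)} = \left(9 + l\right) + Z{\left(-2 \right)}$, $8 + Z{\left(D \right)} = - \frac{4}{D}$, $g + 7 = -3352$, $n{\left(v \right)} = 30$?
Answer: $- \frac{143754}{9347695} \approx -0.015379$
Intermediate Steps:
$g = -3359$ ($g = -7 - 3352 = -3359$)
$Z{\left(D \right)} = -8 - \frac{4}{D}$
$T{\left(l \right)} = 3 + l$ ($T{\left(l \right)} = \left(9 + l\right) - \left(8 + \frac{4}{-2}\right) = \left(9 + l\right) - 6 = 3 + l$)
$\frac{\frac{g}{-3265} + T{\left(40 \right)}}{-3989 - \left(-1156 + n{\left(35 \right)}\right)} = \frac{- \frac{3359}{-3265} + \left(3 + 40\right)}{-3989 + \left(1156 - 30\right)} = \frac{\left(-3359\right) \left(- \frac{1}{3265}\right) + 43}{-3989 + \left(1156 - 30\right)} = \frac{\frac{3359}{3265} + 43}{-3989 + 1126} = \frac{143754}{3265 \left(-2863\right)} = \frac{143754}{3265} \left(- \frac{1}{2863}\right) = - \frac{143754}{9347695}$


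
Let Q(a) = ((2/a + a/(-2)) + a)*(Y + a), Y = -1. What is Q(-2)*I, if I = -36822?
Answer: -220932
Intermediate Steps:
Q(a) = (-1 + a)*(a/2 + 2/a) (Q(a) = ((2/a + a/(-2)) + a)*(-1 + a) = ((2/a + a*(-½)) + a)*(-1 + a) = ((2/a - a/2) + a)*(-1 + a) = (a/2 + 2/a)*(-1 + a) = (-1 + a)*(a/2 + 2/a))
Q(-2)*I = ((½)*(-4 - 2*(4 + (-2)² - 1*(-2)))/(-2))*(-36822) = ((½)*(-½)*(-4 - 2*(4 + 4 + 2)))*(-36822) = ((½)*(-½)*(-4 - 2*10))*(-36822) = ((½)*(-½)*(-4 - 20))*(-36822) = ((½)*(-½)*(-24))*(-36822) = 6*(-36822) = -220932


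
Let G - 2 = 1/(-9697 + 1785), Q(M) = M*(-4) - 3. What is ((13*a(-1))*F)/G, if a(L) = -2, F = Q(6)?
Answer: 5554224/15823 ≈ 351.02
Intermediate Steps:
Q(M) = -3 - 4*M (Q(M) = -4*M - 3 = -3 - 4*M)
F = -27 (F = -3 - 4*6 = -3 - 24 = -27)
G = 15823/7912 (G = 2 + 1/(-9697 + 1785) = 2 + 1/(-7912) = 2 - 1/7912 = 15823/7912 ≈ 1.9999)
((13*a(-1))*F)/G = ((13*(-2))*(-27))/(15823/7912) = -26*(-27)*(7912/15823) = 702*(7912/15823) = 5554224/15823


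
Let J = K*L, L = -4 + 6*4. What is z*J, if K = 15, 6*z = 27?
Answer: 1350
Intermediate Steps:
z = 9/2 (z = (⅙)*27 = 9/2 ≈ 4.5000)
L = 20 (L = -4 + 24 = 20)
J = 300 (J = 15*20 = 300)
z*J = (9/2)*300 = 1350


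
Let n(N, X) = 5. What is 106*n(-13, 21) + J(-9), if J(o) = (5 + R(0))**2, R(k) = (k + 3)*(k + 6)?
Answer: 1059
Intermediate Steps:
R(k) = (3 + k)*(6 + k)
J(o) = 529 (J(o) = (5 + (18 + 0**2 + 9*0))**2 = (5 + (18 + 0 + 0))**2 = (5 + 18)**2 = 23**2 = 529)
106*n(-13, 21) + J(-9) = 106*5 + 529 = 530 + 529 = 1059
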